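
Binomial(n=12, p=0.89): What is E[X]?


E[X] = n*p = 12 * 0.89 = 10.68

10.68


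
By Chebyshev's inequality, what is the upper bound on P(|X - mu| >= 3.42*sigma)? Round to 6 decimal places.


P <= 1/k^2
k^2 = 3.42^2 = 11.6964
1/k^2 = 1 / 11.6964 ≈ 0.08549639

0.085496


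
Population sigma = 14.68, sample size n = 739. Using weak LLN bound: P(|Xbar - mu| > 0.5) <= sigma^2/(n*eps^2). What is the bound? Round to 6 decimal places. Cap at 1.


bound = min(1, sigma^2/(n*eps^2))
sigma^2 = 14.68^2 = 215.5024
n*eps^2 = 739 * 0.5^2 = 739 * 0.25 = 184.75
sigma^2/(n*eps^2) = 215.5024 / 184.75 ≈ 1.16645413
this exceeds 1, so the bound is capped at 1

1.000000


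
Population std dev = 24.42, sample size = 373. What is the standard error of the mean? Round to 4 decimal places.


SE = sigma / sqrt(n)
sqrt(373) ≈ 19.313208
SE = 24.42 / 19.313208 ≈ 1.264420

1.2644


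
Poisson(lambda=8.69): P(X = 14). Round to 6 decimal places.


P = e^(-lam) * lam^k / k!
e^(-8.69) ≈ 0.0001682600
lam^k = 8.69^14 ≈ 14004798682955.403943
k! = 14! = 87178291200
P = 0.0001682600 * 14004798682955.403943 / 87178291200 ≈ 0.027030

0.027030


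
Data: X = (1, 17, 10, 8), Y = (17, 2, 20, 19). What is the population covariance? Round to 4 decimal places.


Cov = (1/n)*sum((xi-xbar)(yi-ybar))
n = 4, xbar = 36/4 = 9, ybar = 58/4 = 14.5
sum((xi-xbar)(yi-ybar)) = -119
Cov = -119 / 4 = -29.75

-29.7500


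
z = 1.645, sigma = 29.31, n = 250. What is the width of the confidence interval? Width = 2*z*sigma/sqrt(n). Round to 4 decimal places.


width = 2*z*sigma/sqrt(n)
2*z*sigma = 2 * 1.645 * 29.31 = 96.4299
sqrt(250) ≈ 15.811388
width = 96.4299 / 15.811388 ≈ 6.098762

6.0988


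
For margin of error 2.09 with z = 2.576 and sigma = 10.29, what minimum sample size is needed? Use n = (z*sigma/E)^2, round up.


z*sigma/E = 2.576 * 10.29 / 2.09 ≈ 12.682794
(z*sigma/E)^2 ≈ 160.853270
round up: n = 161

161


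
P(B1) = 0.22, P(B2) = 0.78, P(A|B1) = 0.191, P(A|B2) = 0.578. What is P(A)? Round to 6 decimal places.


P(A) = P(A|B1)*P(B1) + P(A|B2)*P(B2)
P(A|B1)*P(B1) = 0.191 * 0.22 = 0.04202
P(A|B2)*P(B2) = 0.578 * 0.78 = 0.45084
P(A) = 0.04202 + 0.45084 = 0.49286

0.492860


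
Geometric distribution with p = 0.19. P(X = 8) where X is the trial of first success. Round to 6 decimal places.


P = (1-p)^(k-1) * p
(1-p)^(k-1) = 0.81^7 ≈ 0.2287679
P = 0.2287679 * 0.19 ≈ 0.04346591

0.043466


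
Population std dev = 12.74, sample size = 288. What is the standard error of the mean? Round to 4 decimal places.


SE = sigma / sqrt(n)
sqrt(288) ≈ 16.970563
SE = 12.74 / 16.970563 ≈ 0.750712

0.7507


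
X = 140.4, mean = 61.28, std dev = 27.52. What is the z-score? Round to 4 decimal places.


z = (X - mu) / sigma
X - mu = 140.4 - 61.28 = 79.12
z = 79.12 / 27.52 = 2.875

2.8750


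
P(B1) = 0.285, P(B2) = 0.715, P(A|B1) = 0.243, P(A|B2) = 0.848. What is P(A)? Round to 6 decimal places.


P(A) = P(A|B1)*P(B1) + P(A|B2)*P(B2)
P(A|B1)*P(B1) = 0.243 * 0.285 = 0.069255
P(A|B2)*P(B2) = 0.848 * 0.715 = 0.60632
P(A) = 0.069255 + 0.60632 = 0.675575

0.675575


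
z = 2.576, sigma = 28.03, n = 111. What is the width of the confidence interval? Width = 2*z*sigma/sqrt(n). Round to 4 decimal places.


width = 2*z*sigma/sqrt(n)
2*z*sigma = 2 * 2.576 * 28.03 = 144.41056
sqrt(111) ≈ 10.535654
width = 144.41056 / 10.535654 ≈ 13.706844

13.7068


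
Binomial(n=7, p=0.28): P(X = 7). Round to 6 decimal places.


P = C(n,k) * p^k * (1-p)^(n-k)
C(7,7) = 1
p^k = 0.28^7 ≈ 0.0001349293
(1-p)^(n-k) = 0.72^0 = 1
P = 1 * 0.0001349293 * 1 ≈ 0.000135

0.000135


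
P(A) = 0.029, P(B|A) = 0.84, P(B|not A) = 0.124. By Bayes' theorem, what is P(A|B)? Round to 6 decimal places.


P(A|B) = P(B|A)*P(A) / P(B), P(B) = P(B|A)*P(A) + P(B|not A)*P(not A)
P(B|A)*P(A) = 0.84 * 0.029 = 0.02436
P(B|not A)*P(not A) = 0.124 * 0.971 = 0.120404
P(B) = 0.02436 + 0.120404 = 0.144764
P(A|B) = 0.02436 / 0.144764 ≈ 0.16827388

0.168274


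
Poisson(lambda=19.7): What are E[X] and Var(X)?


E[X] = Var(X) = lambda = 19.7

19.7, 19.7


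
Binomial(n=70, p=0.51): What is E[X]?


E[X] = n*p = 70 * 0.51 = 35.7

35.7


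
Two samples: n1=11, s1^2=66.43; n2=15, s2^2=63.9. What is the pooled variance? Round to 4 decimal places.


sp^2 = ((n1-1)*s1^2 + (n2-1)*s2^2)/(n1+n2-2)
(n1-1)*s1^2 = 10 * 66.43 = 664.3
(n2-1)*s2^2 = 14 * 63.9 = 894.6
numerator = 664.3 + 894.6 = 1558.9
n1+n2-2 = 24
sp^2 = 1558.9 / 24 = 15589/240 ≈ 64.954167

64.9542


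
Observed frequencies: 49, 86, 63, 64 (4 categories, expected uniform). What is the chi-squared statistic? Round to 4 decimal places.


chi2 = sum((O-E)^2/E), E = total/4
total = 262, E = 262/4 = 65.5
(49 - 65.5)^2 / 65.5 = 272.25 / 65.5 = 1089/262 ≈ 4.156489
(86 - 65.5)^2 / 65.5 = 420.25 / 65.5 = 1681/262 ≈ 6.416031
(63 - 65.5)^2 / 65.5 = 6.25 / 65.5 = 25/262 ≈ 0.095420
(64 - 65.5)^2 / 65.5 = 2.25 / 65.5 = 9/262 ≈ 0.034351
chi2 = 1402/131 ≈ 10.702290

10.7023


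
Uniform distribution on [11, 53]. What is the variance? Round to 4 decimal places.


Var = (b-a)^2 / 12
(b-a)^2 = (53 - 11)^2 = 1764
Var = 1764/12 = 147

147.0000


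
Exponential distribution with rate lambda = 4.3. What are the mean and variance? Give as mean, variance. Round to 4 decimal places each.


mean = 1/lam, var = 1/lam^2
mean = 1 / 4.3 = 10/43 ≈ 0.232558
lam^2 = 4.3^2 = 18.49
var = 1 / 18.49 = 100/1849 ≈ 0.054083

0.2326, 0.0541


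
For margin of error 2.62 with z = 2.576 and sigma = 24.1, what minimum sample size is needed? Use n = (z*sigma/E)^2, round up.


z*sigma/E = 2.576 * 24.1 / 2.62 = 77602/3275 ≈ 23.695267
(z*sigma/E)^2 ≈ 561.465687
round up: n = 562

562


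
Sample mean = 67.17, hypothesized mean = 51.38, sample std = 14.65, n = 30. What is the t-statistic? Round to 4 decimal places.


t = (xbar - mu0) / (s/sqrt(n))
xbar - mu0 = 67.17 - 51.38 = 15.79
sqrt(30) ≈ 5.47722558
s/sqrt(n) = 14.65 / 5.47722558 ≈ 2.67471182
t = 15.79 / 2.67471182 ≈ 5.903440

5.9034


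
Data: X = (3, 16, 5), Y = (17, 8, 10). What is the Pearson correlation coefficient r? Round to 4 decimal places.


r = sum((xi-xbar)(yi-ybar)) / sqrt(sum((xi-xbar)^2) * sum((yi-ybar)^2))
n = 3, xbar = 24/3 = 8, ybar = 35/3 ≈ 11.666667
Sxy = sum((xi-xbar)(yi-ybar)) = -51
Sxx = sum((xi-xbar)^2) = 98
Syy = sum((yi-ybar)^2) = 134/3 ≈ 44.666667
sqrt(Sxx*Syy) ≈ 66.161419
r = Sxy / sqrt(Sxx*Syy) = -51 / 66.161419 ≈ -0.770842

-0.7708


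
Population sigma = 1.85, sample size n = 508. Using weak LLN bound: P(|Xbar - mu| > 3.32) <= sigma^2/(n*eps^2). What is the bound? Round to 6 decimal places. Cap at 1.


bound = min(1, sigma^2/(n*eps^2))
sigma^2 = 1.85^2 = 3.4225
n*eps^2 = 508 * 3.32^2 = 508 * 11.0224 = 5599.3792
sigma^2/(n*eps^2) = 3.4225 / 5599.3792 ≈ 0.00061123

0.000611


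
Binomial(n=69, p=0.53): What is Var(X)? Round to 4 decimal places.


Var = n*p*(1-p) = 69 * 0.53 * 0.47 = 17.1879

17.1879


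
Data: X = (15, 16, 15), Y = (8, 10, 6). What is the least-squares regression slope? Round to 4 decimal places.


b = sum((xi-xbar)(yi-ybar)) / sum((xi-xbar)^2)
n = 3, xbar = 46/3 ≈ 15.333333, ybar = 24/3 = 8
Sxy = sum((xi-xbar)(yi-ybar)) = 2
Sxx = sum((xi-xbar)^2) = 2/3 ≈ 0.666667
b = Sxy / Sxx = 3

3.0000


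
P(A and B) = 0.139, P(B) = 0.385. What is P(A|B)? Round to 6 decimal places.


P(A|B) = P(A and B) / P(B) = 0.139 / 0.385 = 139/385 ≈ 0.36103896

0.361039


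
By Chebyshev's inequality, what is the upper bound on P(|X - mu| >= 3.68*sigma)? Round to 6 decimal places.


P <= 1/k^2
k^2 = 3.68^2 = 13.5424
1/k^2 = 1 / 13.5424 = 625/8464 ≈ 0.07384216

0.073842


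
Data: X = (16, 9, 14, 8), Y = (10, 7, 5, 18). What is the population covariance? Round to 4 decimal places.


Cov = (1/n)*sum((xi-xbar)(yi-ybar))
n = 4, xbar = 47/4 = 11.75, ybar = 40/4 = 10
sum((xi-xbar)(yi-ybar)) = -33
Cov = -33 / 4 = -8.25

-8.2500


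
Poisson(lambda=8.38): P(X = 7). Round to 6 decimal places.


P = e^(-lam) * lam^k / k!
e^(-8.38) ≈ 0.0002294099
lam^k = 8.38^7 ≈ 2902071.648454
k! = 7! = 5040
P = 0.0002294099 * 2902071.648454 / 5040 ≈ 0.132096

0.132096


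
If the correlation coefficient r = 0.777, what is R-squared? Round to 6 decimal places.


R^2 = r^2 = (0.777)^2 = 0.603729

0.603729


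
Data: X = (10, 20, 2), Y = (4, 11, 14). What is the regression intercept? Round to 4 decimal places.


a = ybar - b*xbar, where b = sum((xi-xbar)(yi-ybar)) / sum((xi-xbar)^2)
n = 3, xbar = 32/3 ≈ 10.666667, ybar = 29/3 ≈ 9.666667
Sxy = sum((xi-xbar)(yi-ybar)) = -64/3 ≈ -21.333333
Sxx = sum((xi-xbar)^2) = 488/3 ≈ 162.666667
b = Sxy / Sxx = -8/61 ≈ -0.131148
a = 9.666667 - (-0.131148) * 10.666667 = 675/61 ≈ 11.065574

11.0656


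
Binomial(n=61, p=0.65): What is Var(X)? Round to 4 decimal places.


Var = n*p*(1-p) = 61 * 0.65 * 0.35 = 13.8775

13.8775


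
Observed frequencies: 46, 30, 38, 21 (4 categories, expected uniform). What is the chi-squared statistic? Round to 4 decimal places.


chi2 = sum((O-E)^2/E), E = total/4
total = 135, E = 135/4 = 33.75
(46 - 33.75)^2 / 33.75 = 150.0625 / 33.75 = 2401/540 ≈ 4.446296
(30 - 33.75)^2 / 33.75 = 14.0625 / 33.75 = 5/12 ≈ 0.416667
(38 - 33.75)^2 / 33.75 = 18.0625 / 33.75 = 289/540 ≈ 0.535185
(21 - 33.75)^2 / 33.75 = 162.5625 / 33.75 = 289/60 ≈ 4.816667
chi2 = 1379/135 ≈ 10.214815

10.2148


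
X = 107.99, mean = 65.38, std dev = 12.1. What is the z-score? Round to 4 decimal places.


z = (X - mu) / sigma
X - mu = 107.99 - 65.38 = 42.61
z = 42.61 / 12.1 = 4261/1210 ≈ 3.521488

3.5215


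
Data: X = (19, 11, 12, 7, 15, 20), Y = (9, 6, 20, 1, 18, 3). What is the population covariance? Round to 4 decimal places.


Cov = (1/n)*sum((xi-xbar)(yi-ybar))
n = 6, xbar = 84/6 = 14, ybar = 57/6 = 9.5
sum((xi-xbar)(yi-ybar)) = 16
Cov = 16 / 6 = 8/3 ≈ 2.666667

2.6667


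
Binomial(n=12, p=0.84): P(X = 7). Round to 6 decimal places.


P = C(n,k) * p^k * (1-p)^(n-k)
C(12,7) = 792
p^k = 0.84^7 ≈ 0.2950903
(1-p)^(n-k) = 0.16^5 = 0.0001048576
P = 792 * 0.2950903 * 0.0001048576 ≈ 0.024506

0.024506


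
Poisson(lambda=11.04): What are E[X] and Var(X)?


E[X] = Var(X) = lambda = 11.04

11.04, 11.04


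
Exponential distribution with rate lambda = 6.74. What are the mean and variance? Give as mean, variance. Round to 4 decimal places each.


mean = 1/lam, var = 1/lam^2
mean = 1 / 6.74 = 50/337 ≈ 0.148368
lam^2 = 6.74^2 = 45.4276
var = 1 / 45.4276 ≈ 0.022013

0.1484, 0.0220


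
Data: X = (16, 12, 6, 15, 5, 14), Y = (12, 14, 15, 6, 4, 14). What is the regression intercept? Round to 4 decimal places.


a = ybar - b*xbar, where b = sum((xi-xbar)(yi-ybar)) / sum((xi-xbar)^2)
n = 6, xbar = 68/6 = 34/3 ≈ 11.333333, ybar = 65/6 ≈ 10.833333
Sxy = sum((xi-xbar)(yi-ybar)) = 58/3 ≈ 19.333333
Sxx = sum((xi-xbar)^2) = 334/3 ≈ 111.333333
b = Sxy / Sxx = 29/167 ≈ 0.173653
a = 10.833333 - 0.173653 * 11.333333 = 2961/334 ≈ 8.865269

8.8653


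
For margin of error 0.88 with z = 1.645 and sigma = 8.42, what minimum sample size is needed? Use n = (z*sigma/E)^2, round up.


z*sigma/E = 1.645 * 8.42 / 0.88 = 138509/8800 ≈ 15.739659
(z*sigma/E)^2 ≈ 247.736868
round up: n = 248

248


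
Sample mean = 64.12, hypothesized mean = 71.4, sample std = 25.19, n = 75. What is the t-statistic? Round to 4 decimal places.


t = (xbar - mu0) / (s/sqrt(n))
xbar - mu0 = 64.12 - 71.4 = -7.28
sqrt(75) ≈ 8.66025404
s/sqrt(n) = 25.19 / 8.66025404 ≈ 2.90869066
t = -7.28 / 2.90869066 ≈ -2.502844

-2.5028


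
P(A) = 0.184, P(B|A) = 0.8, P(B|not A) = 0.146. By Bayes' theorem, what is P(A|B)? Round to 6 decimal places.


P(A|B) = P(B|A)*P(A) / P(B), P(B) = P(B|A)*P(A) + P(B|not A)*P(not A)
P(B|A)*P(A) = 0.8 * 0.184 = 0.1472
P(B|not A)*P(not A) = 0.146 * 0.816 = 0.119136
P(B) = 0.1472 + 0.119136 = 0.266336
P(A|B) = 0.1472 / 0.266336 = 4600/8323 ≈ 0.55268533

0.552685


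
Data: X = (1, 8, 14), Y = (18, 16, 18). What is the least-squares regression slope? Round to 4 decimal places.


b = sum((xi-xbar)(yi-ybar)) / sum((xi-xbar)^2)
n = 3, xbar = 23/3 ≈ 7.666667, ybar = 52/3 ≈ 17.333333
Sxy = sum((xi-xbar)(yi-ybar)) = -2/3 ≈ -0.666667
Sxx = sum((xi-xbar)^2) = 254/3 ≈ 84.666667
b = Sxy / Sxx = -1/127 ≈ -0.007874

-0.0079


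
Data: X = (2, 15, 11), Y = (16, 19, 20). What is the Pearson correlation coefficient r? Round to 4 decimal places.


r = sum((xi-xbar)(yi-ybar)) / sqrt(sum((xi-xbar)^2) * sum((yi-ybar)^2))
n = 3, xbar = 28/3 ≈ 9.333333, ybar = 55/3 ≈ 18.333333
Sxy = sum((xi-xbar)(yi-ybar)) = 71/3 ≈ 23.666667
Sxx = sum((xi-xbar)^2) = 266/3 ≈ 88.666667
Syy = sum((yi-ybar)^2) = 26/3 ≈ 8.666667
sqrt(Sxx*Syy) ≈ 27.720831
r = Sxy / sqrt(Sxx*Syy) = 23.666667 / 27.720831 ≈ 0.853750

0.8538


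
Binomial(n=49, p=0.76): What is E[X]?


E[X] = n*p = 49 * 0.76 = 37.24

37.24


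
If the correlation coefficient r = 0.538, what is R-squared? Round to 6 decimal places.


R^2 = r^2 = (0.538)^2 = 0.289444

0.289444


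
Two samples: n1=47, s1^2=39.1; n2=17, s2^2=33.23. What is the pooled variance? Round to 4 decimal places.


sp^2 = ((n1-1)*s1^2 + (n2-1)*s2^2)/(n1+n2-2)
(n1-1)*s1^2 = 46 * 39.1 = 1798.6
(n2-1)*s2^2 = 16 * 33.23 = 531.68
numerator = 1798.6 + 531.68 = 2330.28
n1+n2-2 = 62
sp^2 = 2330.28 / 62 = 58257/1550 ≈ 37.585161

37.5852


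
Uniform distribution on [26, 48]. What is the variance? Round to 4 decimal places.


Var = (b-a)^2 / 12
(b-a)^2 = (48 - 26)^2 = 484
Var = 484/12 ≈ 40.333333

40.3333


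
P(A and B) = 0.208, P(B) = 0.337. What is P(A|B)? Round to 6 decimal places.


P(A|B) = P(A and B) / P(B) = 0.208 / 0.337 = 208/337 ≈ 0.61721068

0.617211


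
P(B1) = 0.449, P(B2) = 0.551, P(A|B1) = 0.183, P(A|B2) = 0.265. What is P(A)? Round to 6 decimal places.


P(A) = P(A|B1)*P(B1) + P(A|B2)*P(B2)
P(A|B1)*P(B1) = 0.183 * 0.449 = 0.082167
P(A|B2)*P(B2) = 0.265 * 0.551 = 0.146015
P(A) = 0.082167 + 0.146015 = 0.228182

0.228182


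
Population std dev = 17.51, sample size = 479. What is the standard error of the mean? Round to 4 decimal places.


SE = sigma / sqrt(n)
sqrt(479) ≈ 21.886069
SE = 17.51 / 21.886069 ≈ 0.800052

0.8001


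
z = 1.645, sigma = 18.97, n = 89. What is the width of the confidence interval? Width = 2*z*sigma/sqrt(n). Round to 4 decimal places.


width = 2*z*sigma/sqrt(n)
2*z*sigma = 2 * 1.645 * 18.97 = 62.4113
sqrt(89) ≈ 9.433981
width = 62.4113 / 9.433981 ≈ 6.615585

6.6156


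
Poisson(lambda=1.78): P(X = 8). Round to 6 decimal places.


P = e^(-lam) * lam^k / k!
e^(-1.78) ≈ 0.1686381
lam^k = 1.78^8 ≈ 100.776673
k! = 8! = 40320
P = 0.1686381 * 100.776673 / 40320 ≈ 0.000421

0.000421


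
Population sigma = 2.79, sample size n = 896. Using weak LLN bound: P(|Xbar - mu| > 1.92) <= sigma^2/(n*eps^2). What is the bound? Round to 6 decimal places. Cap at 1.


bound = min(1, sigma^2/(n*eps^2))
sigma^2 = 2.79^2 = 7.7841
n*eps^2 = 896 * 1.92^2 = 896 * 3.6864 = 3303.0144
sigma^2/(n*eps^2) = 7.7841 / 3303.0144 ≈ 0.00235667

0.002357


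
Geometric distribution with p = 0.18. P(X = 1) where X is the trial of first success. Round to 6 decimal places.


P = (1-p)^(k-1) * p
(1-p)^(k-1) = 0.82^0 = 1
P = 1 * 0.18 = 0.18

0.180000


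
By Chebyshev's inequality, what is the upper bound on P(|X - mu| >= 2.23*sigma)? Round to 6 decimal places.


P <= 1/k^2
k^2 = 2.23^2 = 4.9729
1/k^2 = 1 / 4.9729 ≈ 0.20108991

0.201090


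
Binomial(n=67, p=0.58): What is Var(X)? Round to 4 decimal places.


Var = n*p*(1-p) = 67 * 0.58 * 0.42 = 16.3212

16.3212


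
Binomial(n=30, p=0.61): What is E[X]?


E[X] = n*p = 30 * 0.61 = 18.3

18.3


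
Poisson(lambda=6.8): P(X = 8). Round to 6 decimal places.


P = e^(-lam) * lam^k / k!
e^(-6.8) ≈ 0.001113775
lam^k = 6.8^8 ≈ 4571632.396534
k! = 8! = 40320
P = 0.001113775 * 4571632.396534 / 40320 ≈ 0.126284

0.126284


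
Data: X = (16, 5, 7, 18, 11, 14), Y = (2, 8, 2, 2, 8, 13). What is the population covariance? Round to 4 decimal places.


Cov = (1/n)*sum((xi-xbar)(yi-ybar))
n = 6, xbar = 71/6 ≈ 11.833333, ybar = 35/6 ≈ 5.833333
sum((xi-xbar)(yi-ybar)) = -133/6 ≈ -22.166667
Cov = -22.166667 / 6 = -133/36 ≈ -3.694444

-3.6944


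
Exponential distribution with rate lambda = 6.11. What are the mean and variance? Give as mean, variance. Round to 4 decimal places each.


mean = 1/lam, var = 1/lam^2
mean = 1 / 6.11 = 100/611 ≈ 0.163666
lam^2 = 6.11^2 = 37.3321
var = 1 / 37.3321 ≈ 0.026787

0.1637, 0.0268


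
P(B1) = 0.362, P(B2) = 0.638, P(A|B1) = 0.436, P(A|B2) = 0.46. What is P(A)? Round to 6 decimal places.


P(A) = P(A|B1)*P(B1) + P(A|B2)*P(B2)
P(A|B1)*P(B1) = 0.436 * 0.362 = 0.157832
P(A|B2)*P(B2) = 0.46 * 0.638 = 0.29348
P(A) = 0.157832 + 0.29348 = 0.451312

0.451312


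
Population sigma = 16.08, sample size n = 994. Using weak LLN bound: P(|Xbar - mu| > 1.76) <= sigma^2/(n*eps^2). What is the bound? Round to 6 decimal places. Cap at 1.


bound = min(1, sigma^2/(n*eps^2))
sigma^2 = 16.08^2 = 258.5664
n*eps^2 = 994 * 1.76^2 = 994 * 3.0976 = 3079.0144
sigma^2/(n*eps^2) = 258.5664 / 3079.0144 ≈ 0.08397700

0.083977


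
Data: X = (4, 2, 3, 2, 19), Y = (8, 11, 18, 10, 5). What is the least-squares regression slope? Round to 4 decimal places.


b = sum((xi-xbar)(yi-ybar)) / sum((xi-xbar)^2)
n = 5, xbar = 30/5 = 6, ybar = 52/5 = 10.4
Sxy = sum((xi-xbar)(yi-ybar)) = -89
Sxx = sum((xi-xbar)^2) = 214
b = Sxy / Sxx = -89/214 ≈ -0.415888

-0.4159


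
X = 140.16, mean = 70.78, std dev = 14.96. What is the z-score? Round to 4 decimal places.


z = (X - mu) / sigma
X - mu = 140.16 - 70.78 = 69.38
z = 69.38 / 14.96 = 3469/748 ≈ 4.637701

4.6377


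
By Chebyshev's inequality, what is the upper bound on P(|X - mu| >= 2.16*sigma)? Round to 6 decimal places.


P <= 1/k^2
k^2 = 2.16^2 = 4.6656
1/k^2 = 1 / 4.6656 = 625/2916 ≈ 0.21433471

0.214335


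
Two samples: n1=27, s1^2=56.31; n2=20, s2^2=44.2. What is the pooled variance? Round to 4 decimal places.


sp^2 = ((n1-1)*s1^2 + (n2-1)*s2^2)/(n1+n2-2)
(n1-1)*s1^2 = 26 * 56.31 = 1464.06
(n2-1)*s2^2 = 19 * 44.2 = 839.8
numerator = 1464.06 + 839.8 = 2303.86
n1+n2-2 = 45
sp^2 = 2303.86 / 45 = 115193/2250 ≈ 51.196889

51.1969


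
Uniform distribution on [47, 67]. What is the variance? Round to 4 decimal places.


Var = (b-a)^2 / 12
(b-a)^2 = (67 - 47)^2 = 400
Var = 400/12 ≈ 33.333333

33.3333


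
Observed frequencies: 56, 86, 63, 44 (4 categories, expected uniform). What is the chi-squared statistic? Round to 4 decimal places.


chi2 = sum((O-E)^2/E), E = total/4
total = 249, E = 249/4 = 62.25
(56 - 62.25)^2 / 62.25 = 39.0625 / 62.25 = 625/996 ≈ 0.627510
(86 - 62.25)^2 / 62.25 = 564.0625 / 62.25 = 9025/996 ≈ 9.061245
(63 - 62.25)^2 / 62.25 = 0.5625 / 62.25 = 3/332 ≈ 0.009036
(44 - 62.25)^2 / 62.25 = 333.0625 / 62.25 = 5329/996 ≈ 5.350402
chi2 = 1249/83 ≈ 15.048193

15.0482


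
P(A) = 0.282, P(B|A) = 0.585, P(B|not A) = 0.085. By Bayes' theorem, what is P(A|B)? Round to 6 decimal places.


P(A|B) = P(B|A)*P(A) / P(B), P(B) = P(B|A)*P(A) + P(B|not A)*P(not A)
P(B|A)*P(A) = 0.585 * 0.282 = 0.16497
P(B|not A)*P(not A) = 0.085 * 0.718 = 0.06103
P(B) = 0.16497 + 0.06103 = 0.226
P(A|B) = 0.16497 / 0.226 ≈ 0.72995575

0.729956


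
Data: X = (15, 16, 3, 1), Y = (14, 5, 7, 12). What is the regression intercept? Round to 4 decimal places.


a = ybar - b*xbar, where b = sum((xi-xbar)(yi-ybar)) / sum((xi-xbar)^2)
n = 4, xbar = 35/4 = 8.75, ybar = 38/4 = 9.5
Sxy = sum((xi-xbar)(yi-ybar)) = -9.5
Sxx = sum((xi-xbar)^2) = 184.75
b = Sxy / Sxx = -38/739 ≈ -0.051421
a = 9.5 - (-0.051421) * 8.75 = 7353/739 ≈ 9.949932

9.9499


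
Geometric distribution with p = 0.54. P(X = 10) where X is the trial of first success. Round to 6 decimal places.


P = (1-p)^(k-1) * p
(1-p)^(k-1) = 0.46^9 ≈ 0.0009221902
P = 0.0009221902 * 0.54 ≈ 0.0004979827

0.000498


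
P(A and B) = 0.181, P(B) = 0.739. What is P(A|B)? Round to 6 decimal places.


P(A|B) = P(A and B) / P(B) = 0.181 / 0.739 = 181/739 ≈ 0.24492558

0.244926


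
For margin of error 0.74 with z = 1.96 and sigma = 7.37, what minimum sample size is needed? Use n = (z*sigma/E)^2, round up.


z*sigma/E = 1.96 * 7.37 / 0.74 = 36113/1850 ≈ 19.520541
(z*sigma/E)^2 ≈ 381.051503
round up: n = 382

382


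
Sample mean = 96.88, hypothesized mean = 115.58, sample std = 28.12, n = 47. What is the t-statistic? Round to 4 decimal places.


t = (xbar - mu0) / (s/sqrt(n))
xbar - mu0 = 96.88 - 115.58 = -18.7
sqrt(47) ≈ 6.85565460
s/sqrt(n) = 28.12 / 6.85565460 ≈ 4.10172356
t = -18.7 / 4.10172356 ≈ -4.559059

-4.5591


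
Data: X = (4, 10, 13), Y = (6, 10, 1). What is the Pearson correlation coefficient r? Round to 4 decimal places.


r = sum((xi-xbar)(yi-ybar)) / sqrt(sum((xi-xbar)^2) * sum((yi-ybar)^2))
n = 3, xbar = 27/3 = 9, ybar = 17/3 ≈ 5.666667
Sxy = sum((xi-xbar)(yi-ybar)) = -16
Sxx = sum((xi-xbar)^2) = 42
Syy = sum((yi-ybar)^2) = 122/3 ≈ 40.666667
sqrt(Sxx*Syy) ≈ 41.327957
r = Sxy / sqrt(Sxx*Syy) = -16 / 41.327957 ≈ -0.387147

-0.3871


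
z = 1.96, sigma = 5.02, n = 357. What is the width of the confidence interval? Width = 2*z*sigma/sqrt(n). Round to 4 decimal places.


width = 2*z*sigma/sqrt(n)
2*z*sigma = 2 * 1.96 * 5.02 = 19.6784
sqrt(357) ≈ 18.894444
width = 19.6784 / 18.894444 ≈ 1.041491

1.0415


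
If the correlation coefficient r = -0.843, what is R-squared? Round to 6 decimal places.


R^2 = r^2 = (-0.843)^2 = 0.710649

0.710649


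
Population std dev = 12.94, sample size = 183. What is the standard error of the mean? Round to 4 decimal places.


SE = sigma / sqrt(n)
sqrt(183) ≈ 13.527749
SE = 12.94 / 13.527749 ≈ 0.956552

0.9566


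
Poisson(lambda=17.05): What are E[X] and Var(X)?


E[X] = Var(X) = lambda = 17.05

17.05, 17.05


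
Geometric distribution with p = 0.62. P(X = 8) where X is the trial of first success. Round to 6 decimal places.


P = (1-p)^(k-1) * p
(1-p)^(k-1) = 0.38^7 ≈ 0.001144156
P = 0.001144156 * 0.62 ≈ 0.0007093766

0.000709


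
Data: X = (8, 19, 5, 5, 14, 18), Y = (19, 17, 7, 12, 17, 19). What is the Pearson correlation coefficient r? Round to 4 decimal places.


r = sum((xi-xbar)(yi-ybar)) / sqrt(sum((xi-xbar)^2) * sum((yi-ybar)^2))
n = 6, xbar = 69/6 = 11.5, ybar = 91/6 ≈ 15.166667
Sxy = sum((xi-xbar)(yi-ybar)) = 103.5
Sxx = sum((xi-xbar)^2) = 201.5
Syy = sum((yi-ybar)^2) = 677/6 ≈ 112.833333
sqrt(Sxx*Syy) ≈ 150.784338
r = Sxy / sqrt(Sxx*Syy) = 103.5 / 150.784338 ≈ 0.686411

0.6864


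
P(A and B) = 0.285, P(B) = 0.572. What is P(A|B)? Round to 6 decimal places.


P(A|B) = P(A and B) / P(B) = 0.285 / 0.572 = 285/572 ≈ 0.49825175

0.498252


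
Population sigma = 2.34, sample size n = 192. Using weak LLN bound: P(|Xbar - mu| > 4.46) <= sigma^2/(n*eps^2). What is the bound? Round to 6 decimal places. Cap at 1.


bound = min(1, sigma^2/(n*eps^2))
sigma^2 = 2.34^2 = 5.4756
n*eps^2 = 192 * 4.46^2 = 192 * 19.8916 = 3819.1872
sigma^2/(n*eps^2) = 5.4756 / 3819.1872 ≈ 0.00143371

0.001434


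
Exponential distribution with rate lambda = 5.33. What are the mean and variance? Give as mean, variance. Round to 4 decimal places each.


mean = 1/lam, var = 1/lam^2
mean = 1 / 5.33 = 100/533 ≈ 0.187617
lam^2 = 5.33^2 = 28.4089
var = 1 / 28.4089 ≈ 0.035200

0.1876, 0.0352


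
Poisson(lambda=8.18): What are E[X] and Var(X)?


E[X] = Var(X) = lambda = 8.18

8.18, 8.18


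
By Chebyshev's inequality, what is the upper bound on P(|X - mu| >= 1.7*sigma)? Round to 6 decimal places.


P <= 1/k^2
k^2 = 1.7^2 = 2.89
1/k^2 = 1 / 2.89 = 100/289 ≈ 0.34602076

0.346021


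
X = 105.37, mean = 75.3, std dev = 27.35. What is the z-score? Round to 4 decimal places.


z = (X - mu) / sigma
X - mu = 105.37 - 75.3 = 30.07
z = 30.07 / 27.35 = 3007/2735 ≈ 1.099452

1.0995


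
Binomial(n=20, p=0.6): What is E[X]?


E[X] = n*p = 20 * 0.6 = 12

12


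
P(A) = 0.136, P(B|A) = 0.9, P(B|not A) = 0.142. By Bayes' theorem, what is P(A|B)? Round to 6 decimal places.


P(A|B) = P(B|A)*P(A) / P(B), P(B) = P(B|A)*P(A) + P(B|not A)*P(not A)
P(B|A)*P(A) = 0.9 * 0.136 = 0.1224
P(B|not A)*P(not A) = 0.142 * 0.864 = 0.122688
P(B) = 0.1224 + 0.122688 = 0.245088
P(A|B) = 0.1224 / 0.245088 = 425/851 ≈ 0.49941246

0.499412


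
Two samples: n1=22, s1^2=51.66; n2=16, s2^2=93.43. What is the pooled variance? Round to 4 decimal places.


sp^2 = ((n1-1)*s1^2 + (n2-1)*s2^2)/(n1+n2-2)
(n1-1)*s1^2 = 21 * 51.66 = 1084.86
(n2-1)*s2^2 = 15 * 93.43 = 1401.45
numerator = 1084.86 + 1401.45 = 2486.31
n1+n2-2 = 36
sp^2 = 2486.31 / 36 = 82877/1200 ≈ 69.064167

69.0642


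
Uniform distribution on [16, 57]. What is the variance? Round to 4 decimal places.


Var = (b-a)^2 / 12
(b-a)^2 = (57 - 16)^2 = 1681
Var = 1681/12 ≈ 140.083333

140.0833


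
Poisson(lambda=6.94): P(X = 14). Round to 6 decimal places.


P = e^(-lam) * lam^k / k!
e^(-6.94) ≈ 0.0009682696
lam^k = 6.94^14 ≈ 601218846975.586146
k! = 14! = 87178291200
P = 0.0009682696 * 601218846975.586146 / 87178291200 ≈ 0.006678

0.006678


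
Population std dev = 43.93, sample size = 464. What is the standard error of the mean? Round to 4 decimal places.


SE = sigma / sqrt(n)
sqrt(464) ≈ 21.540659
SE = 43.93 / 21.540659 ≈ 2.039399

2.0394


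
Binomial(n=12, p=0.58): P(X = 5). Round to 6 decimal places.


P = C(n,k) * p^k * (1-p)^(n-k)
C(12,5) = 792
p^k = 0.58^5 ≈ 0.06563568
(1-p)^(n-k) = 0.42^7 ≈ 0.002305393
P = 792 * 0.06563568 * 0.002305393 ≈ 0.119842

0.119842


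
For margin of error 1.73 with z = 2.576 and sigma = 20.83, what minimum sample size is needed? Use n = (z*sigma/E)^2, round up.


z*sigma/E = 2.576 * 20.83 / 1.73 ≈ 31.016231
(z*sigma/E)^2 ≈ 962.006599
round up: n = 963

963


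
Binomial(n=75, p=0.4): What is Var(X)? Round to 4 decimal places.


Var = n*p*(1-p) = 75 * 0.4 * 0.6 = 18

18.0000


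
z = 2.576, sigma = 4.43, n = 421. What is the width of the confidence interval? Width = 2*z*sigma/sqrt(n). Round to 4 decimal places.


width = 2*z*sigma/sqrt(n)
2*z*sigma = 2 * 2.576 * 4.43 = 22.82336
sqrt(421) ≈ 20.518285
width = 22.82336 / 20.518285 ≈ 1.112343

1.1123


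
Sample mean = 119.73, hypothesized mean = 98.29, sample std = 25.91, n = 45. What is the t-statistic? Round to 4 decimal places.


t = (xbar - mu0) / (s/sqrt(n))
xbar - mu0 = 119.73 - 98.29 = 21.44
sqrt(45) ≈ 6.70820393
s/sqrt(n) = 25.91 / 6.70820393 ≈ 3.86243475
t = 21.44 / 3.86243475 ≈ 5.550903

5.5509


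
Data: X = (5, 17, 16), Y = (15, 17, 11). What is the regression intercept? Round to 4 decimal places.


a = ybar - b*xbar, where b = sum((xi-xbar)(yi-ybar)) / sum((xi-xbar)^2)
n = 3, xbar = 38/3 ≈ 12.666667, ybar = 43/3 ≈ 14.333333
Sxy = sum((xi-xbar)(yi-ybar)) = -14/3 ≈ -4.666667
Sxx = sum((xi-xbar)^2) = 266/3 ≈ 88.666667
b = Sxy / Sxx = -1/19 ≈ -0.052632
a = 14.333333 - (-0.052632) * 12.666667 = 15

15.0000


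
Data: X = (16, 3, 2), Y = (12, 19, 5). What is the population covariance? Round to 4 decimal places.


Cov = (1/n)*sum((xi-xbar)(yi-ybar))
n = 3, xbar = 21/3 = 7, ybar = 36/3 = 12
sum((xi-xbar)(yi-ybar)) = 7
Cov = 7 / 3 = 7/3 ≈ 2.333333

2.3333


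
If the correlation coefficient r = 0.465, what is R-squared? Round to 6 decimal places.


R^2 = r^2 = (0.465)^2 = 0.216225

0.216225


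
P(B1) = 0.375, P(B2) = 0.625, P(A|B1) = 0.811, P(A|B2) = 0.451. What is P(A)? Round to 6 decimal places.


P(A) = P(A|B1)*P(B1) + P(A|B2)*P(B2)
P(A|B1)*P(B1) = 0.811 * 0.375 = 0.304125
P(A|B2)*P(B2) = 0.451 * 0.625 = 0.281875
P(A) = 0.304125 + 0.281875 = 0.586

0.586000


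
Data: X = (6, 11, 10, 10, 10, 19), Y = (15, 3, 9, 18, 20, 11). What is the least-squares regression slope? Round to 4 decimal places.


b = sum((xi-xbar)(yi-ybar)) / sum((xi-xbar)^2)
n = 6, xbar = 66/6 = 11, ybar = 76/6 = 38/3 ≈ 12.666667
Sxy = sum((xi-xbar)(yi-ybar)) = -34
Sxx = sum((xi-xbar)^2) = 92
b = Sxy / Sxx = -17/46 ≈ -0.369565

-0.3696


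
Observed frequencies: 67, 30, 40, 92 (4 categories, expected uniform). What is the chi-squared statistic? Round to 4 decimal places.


chi2 = sum((O-E)^2/E), E = total/4
total = 229, E = 229/4 = 57.25
(67 - 57.25)^2 / 57.25 = 95.0625 / 57.25 = 1521/916 ≈ 1.660480
(30 - 57.25)^2 / 57.25 = 742.5625 / 57.25 = 11881/916 ≈ 12.970524
(40 - 57.25)^2 / 57.25 = 297.5625 / 57.25 = 4761/916 ≈ 5.197598
(92 - 57.25)^2 / 57.25 = 1207.5625 / 57.25 = 19321/916 ≈ 21.092795
chi2 = 9371/229 ≈ 40.921397

40.9214


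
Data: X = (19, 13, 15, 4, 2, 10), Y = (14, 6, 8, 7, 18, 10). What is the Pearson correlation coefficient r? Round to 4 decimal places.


r = sum((xi-xbar)(yi-ybar)) / sqrt(sum((xi-xbar)^2) * sum((yi-ybar)^2))
n = 6, xbar = 63/6 = 10.5, ybar = 63/6 = 10.5
Sxy = sum((xi-xbar)(yi-ybar)) = -33.5
Sxx = sum((xi-xbar)^2) = 213.5
Syy = sum((yi-ybar)^2) = 107.5
sqrt(Sxx*Syy) ≈ 151.496700
r = Sxy / sqrt(Sxx*Syy) = -33.5 / 151.496700 ≈ -0.221127

-0.2211


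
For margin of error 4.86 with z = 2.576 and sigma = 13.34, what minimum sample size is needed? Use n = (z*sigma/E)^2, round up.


z*sigma/E = 2.576 * 13.34 / 4.86 ≈ 7.070749
(z*sigma/E)^2 ≈ 49.995491
round up: n = 50

50


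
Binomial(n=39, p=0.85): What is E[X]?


E[X] = n*p = 39 * 0.85 = 33.15

33.15


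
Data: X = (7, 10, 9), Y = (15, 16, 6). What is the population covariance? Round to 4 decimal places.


Cov = (1/n)*sum((xi-xbar)(yi-ybar))
n = 3, xbar = 26/3 ≈ 8.666667, ybar = 37/3 ≈ 12.333333
sum((xi-xbar)(yi-ybar)) = -5/3 ≈ -1.666667
Cov = -1.666667 / 3 = -5/9 ≈ -0.555556

-0.5556


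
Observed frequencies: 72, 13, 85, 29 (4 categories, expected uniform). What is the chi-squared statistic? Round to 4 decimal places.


chi2 = sum((O-E)^2/E), E = total/4
total = 199, E = 199/4 = 49.75
(72 - 49.75)^2 / 49.75 = 495.0625 / 49.75 = 7921/796 ≈ 9.951005
(13 - 49.75)^2 / 49.75 = 1350.5625 / 49.75 = 21609/796 ≈ 27.146985
(85 - 49.75)^2 / 49.75 = 1242.5625 / 49.75 = 19881/796 ≈ 24.976131
(29 - 49.75)^2 / 49.75 = 430.5625 / 49.75 = 6889/796 ≈ 8.654523
chi2 = 14075/199 ≈ 70.728643

70.7286


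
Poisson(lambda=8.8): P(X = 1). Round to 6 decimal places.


P = e^(-lam) * lam^k / k!
e^(-8.8) ≈ 0.0001507331
lam^k = 8.8^1 = 8.8
k! = 1! = 1
P = 0.0001507331 * 8.8 / 1 ≈ 0.001326

0.001326


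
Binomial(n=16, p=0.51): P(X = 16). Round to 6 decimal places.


P = C(n,k) * p^k * (1-p)^(n-k)
C(16,16) = 1
p^k = 0.51^16 ≈ 0.00002094705
(1-p)^(n-k) = 0.49^0 = 1
P = 1 * 0.00002094705 * 1 ≈ 0.000021

0.000021


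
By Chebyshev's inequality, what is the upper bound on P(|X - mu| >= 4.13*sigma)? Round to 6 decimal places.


P <= 1/k^2
k^2 = 4.13^2 = 17.0569
1/k^2 = 1 / 17.0569 ≈ 0.05862730

0.058627


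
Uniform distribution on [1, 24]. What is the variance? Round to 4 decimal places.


Var = (b-a)^2 / 12
(b-a)^2 = (24 - 1)^2 = 529
Var = 529/12 ≈ 44.083333

44.0833


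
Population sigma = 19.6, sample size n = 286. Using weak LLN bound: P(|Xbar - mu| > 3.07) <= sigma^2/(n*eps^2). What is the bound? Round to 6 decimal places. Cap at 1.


bound = min(1, sigma^2/(n*eps^2))
sigma^2 = 19.6^2 = 384.16
n*eps^2 = 286 * 3.07^2 = 286 * 9.4249 = 2695.5214
sigma^2/(n*eps^2) = 384.16 / 2695.5214 ≈ 0.14251788

0.142518


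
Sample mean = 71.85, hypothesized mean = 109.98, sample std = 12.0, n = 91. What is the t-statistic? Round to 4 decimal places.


t = (xbar - mu0) / (s/sqrt(n))
xbar - mu0 = 71.85 - 109.98 = -38.13
sqrt(91) ≈ 9.53939201
s/sqrt(n) = 12.0 / 9.53939201 ≈ 1.25794180
t = -38.13 / 1.25794180 ≈ -30.311418

-30.3114


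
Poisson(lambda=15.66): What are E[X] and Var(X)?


E[X] = Var(X) = lambda = 15.66

15.66, 15.66


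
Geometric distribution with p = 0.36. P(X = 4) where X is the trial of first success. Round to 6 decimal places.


P = (1-p)^(k-1) * p
(1-p)^(k-1) = 0.64^3 = 0.262144
P = 0.262144 * 0.36 = 0.09437184

0.094372


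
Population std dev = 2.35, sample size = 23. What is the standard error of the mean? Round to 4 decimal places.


SE = sigma / sqrt(n)
sqrt(23) ≈ 4.795832
SE = 2.35 / 4.795832 ≈ 0.490009

0.4900


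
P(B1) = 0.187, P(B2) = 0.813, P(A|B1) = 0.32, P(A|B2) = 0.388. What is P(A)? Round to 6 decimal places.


P(A) = P(A|B1)*P(B1) + P(A|B2)*P(B2)
P(A|B1)*P(B1) = 0.32 * 0.187 = 0.05984
P(A|B2)*P(B2) = 0.388 * 0.813 = 0.315444
P(A) = 0.05984 + 0.315444 = 0.375284

0.375284


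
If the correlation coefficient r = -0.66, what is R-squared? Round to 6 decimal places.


R^2 = r^2 = (-0.66)^2 = 0.4356

0.435600


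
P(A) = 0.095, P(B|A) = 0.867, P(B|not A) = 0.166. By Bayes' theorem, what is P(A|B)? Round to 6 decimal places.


P(A|B) = P(B|A)*P(A) / P(B), P(B) = P(B|A)*P(A) + P(B|not A)*P(not A)
P(B|A)*P(A) = 0.867 * 0.095 = 0.082365
P(B|not A)*P(not A) = 0.166 * 0.905 = 0.15023
P(B) = 0.082365 + 0.15023 = 0.232595
P(A|B) = 0.082365 / 0.232595 ≈ 0.35411337

0.354113


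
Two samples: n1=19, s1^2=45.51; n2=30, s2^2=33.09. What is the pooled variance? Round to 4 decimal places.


sp^2 = ((n1-1)*s1^2 + (n2-1)*s2^2)/(n1+n2-2)
(n1-1)*s1^2 = 18 * 45.51 = 819.18
(n2-1)*s2^2 = 29 * 33.09 = 959.61
numerator = 819.18 + 959.61 = 1778.79
n1+n2-2 = 47
sp^2 = 1778.79 / 47 = 177879/4700 ≈ 37.846596

37.8466


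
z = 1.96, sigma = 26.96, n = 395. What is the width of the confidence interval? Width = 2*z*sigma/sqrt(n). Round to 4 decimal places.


width = 2*z*sigma/sqrt(n)
2*z*sigma = 2 * 1.96 * 26.96 = 105.6832
sqrt(395) ≈ 19.874607
width = 105.6832 / 19.874607 ≈ 5.317499

5.3175


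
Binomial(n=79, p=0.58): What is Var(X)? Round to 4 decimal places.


Var = n*p*(1-p) = 79 * 0.58 * 0.42 = 19.2444

19.2444


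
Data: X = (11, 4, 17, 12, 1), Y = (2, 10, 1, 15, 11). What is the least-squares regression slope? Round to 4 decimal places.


b = sum((xi-xbar)(yi-ybar)) / sum((xi-xbar)^2)
n = 5, xbar = 45/5 = 9, ybar = 39/5 = 7.8
Sxy = sum((xi-xbar)(yi-ybar)) = -81
Sxx = sum((xi-xbar)^2) = 166
b = Sxy / Sxx = -81/166 ≈ -0.487952

-0.4880


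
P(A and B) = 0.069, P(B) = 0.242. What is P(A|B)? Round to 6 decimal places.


P(A|B) = P(A and B) / P(B) = 0.069 / 0.242 = 69/242 ≈ 0.28512397

0.285124


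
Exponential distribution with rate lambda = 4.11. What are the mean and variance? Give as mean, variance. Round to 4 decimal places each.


mean = 1/lam, var = 1/lam^2
mean = 1 / 4.11 = 100/411 ≈ 0.243309
lam^2 = 4.11^2 = 16.8921
var = 1 / 16.8921 ≈ 0.059199

0.2433, 0.0592


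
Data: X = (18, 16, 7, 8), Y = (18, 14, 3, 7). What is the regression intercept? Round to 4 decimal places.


a = ybar - b*xbar, where b = sum((xi-xbar)(yi-ybar)) / sum((xi-xbar)^2)
n = 4, xbar = 49/4 = 12.25, ybar = 42/4 = 10.5
Sxy = sum((xi-xbar)(yi-ybar)) = 110.5
Sxx = sum((xi-xbar)^2) = 92.75
b = Sxy / Sxx = 442/371 ≈ 1.191375
a = 10.5 - 1.191375 * 12.25 = -217/53 ≈ -4.094340

-4.0943


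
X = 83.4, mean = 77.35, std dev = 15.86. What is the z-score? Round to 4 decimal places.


z = (X - mu) / sigma
X - mu = 83.4 - 77.35 = 6.05
z = 6.05 / 15.86 = 605/1586 ≈ 0.381463

0.3815


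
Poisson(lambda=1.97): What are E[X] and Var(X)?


E[X] = Var(X) = lambda = 1.97

1.97, 1.97


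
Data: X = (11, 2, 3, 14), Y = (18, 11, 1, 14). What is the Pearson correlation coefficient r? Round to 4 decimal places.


r = sum((xi-xbar)(yi-ybar)) / sqrt(sum((xi-xbar)^2) * sum((yi-ybar)^2))
n = 4, xbar = 30/4 = 7.5, ybar = 44/4 = 11
Sxy = sum((xi-xbar)(yi-ybar)) = 89
Sxx = sum((xi-xbar)^2) = 105
Syy = sum((yi-ybar)^2) = 158
sqrt(Sxx*Syy) ≈ 128.802174
r = Sxy / sqrt(Sxx*Syy) = 89 / 128.802174 ≈ 0.690982

0.6910


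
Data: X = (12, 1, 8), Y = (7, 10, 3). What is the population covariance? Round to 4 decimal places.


Cov = (1/n)*sum((xi-xbar)(yi-ybar))
n = 3, xbar = 21/3 = 7, ybar = 20/3 ≈ 6.666667
sum((xi-xbar)(yi-ybar)) = -22
Cov = -22 / 3 = -22/3 ≈ -7.333333

-7.3333


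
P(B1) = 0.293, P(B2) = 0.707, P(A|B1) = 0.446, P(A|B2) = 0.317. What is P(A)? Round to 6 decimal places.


P(A) = P(A|B1)*P(B1) + P(A|B2)*P(B2)
P(A|B1)*P(B1) = 0.446 * 0.293 = 0.130678
P(A|B2)*P(B2) = 0.317 * 0.707 = 0.224119
P(A) = 0.130678 + 0.224119 = 0.354797

0.354797


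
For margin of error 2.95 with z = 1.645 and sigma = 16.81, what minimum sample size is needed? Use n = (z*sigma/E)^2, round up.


z*sigma/E = 1.645 * 16.81 / 2.95 ≈ 9.373712
(z*sigma/E)^2 ≈ 87.866474
round up: n = 88

88


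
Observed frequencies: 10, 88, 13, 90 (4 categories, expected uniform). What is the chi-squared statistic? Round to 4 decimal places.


chi2 = sum((O-E)^2/E), E = total/4
total = 201, E = 201/4 = 50.25
(10 - 50.25)^2 / 50.25 = 1620.0625 / 50.25 = 25921/804 ≈ 32.240050
(88 - 50.25)^2 / 50.25 = 1425.0625 / 50.25 = 22801/804 ≈ 28.359453
(13 - 50.25)^2 / 50.25 = 1387.5625 / 50.25 = 22201/804 ≈ 27.613184
(90 - 50.25)^2 / 50.25 = 1580.0625 / 50.25 = 8427/268 ≈ 31.444030
chi2 = 8017/67 ≈ 119.656716

119.6567


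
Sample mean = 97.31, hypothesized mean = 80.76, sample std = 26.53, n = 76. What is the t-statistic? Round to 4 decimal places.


t = (xbar - mu0) / (s/sqrt(n))
xbar - mu0 = 97.31 - 80.76 = 16.55
sqrt(76) ≈ 8.71779789
s/sqrt(n) = 26.53 / 8.71779789 ≈ 3.04319971
t = 16.55 / 3.04319971 ≈ 5.438355

5.4384


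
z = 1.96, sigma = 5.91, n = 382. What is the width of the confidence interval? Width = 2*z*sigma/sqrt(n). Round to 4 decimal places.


width = 2*z*sigma/sqrt(n)
2*z*sigma = 2 * 1.96 * 5.91 = 23.1672
sqrt(382) ≈ 19.544820
width = 23.1672 / 19.544820 ≈ 1.185337

1.1853


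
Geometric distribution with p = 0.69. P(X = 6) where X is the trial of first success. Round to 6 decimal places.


P = (1-p)^(k-1) * p
(1-p)^(k-1) = 0.31^5 ≈ 0.002862915
P = 0.002862915 * 0.69 ≈ 0.001975411

0.001975


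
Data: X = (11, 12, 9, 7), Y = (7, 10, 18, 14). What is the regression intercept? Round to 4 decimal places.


a = ybar - b*xbar, where b = sum((xi-xbar)(yi-ybar)) / sum((xi-xbar)^2)
n = 4, xbar = 39/4 = 9.75, ybar = 49/4 = 12.25
Sxy = sum((xi-xbar)(yi-ybar)) = -20.75
Sxx = sum((xi-xbar)^2) = 14.75
b = Sxy / Sxx = -83/59 ≈ -1.406780
a = 12.25 - (-1.406780) * 9.75 = 1532/59 ≈ 25.966102

25.9661


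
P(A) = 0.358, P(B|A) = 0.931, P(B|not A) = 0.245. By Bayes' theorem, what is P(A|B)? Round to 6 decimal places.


P(A|B) = P(B|A)*P(A) / P(B), P(B) = P(B|A)*P(A) + P(B|not A)*P(not A)
P(B|A)*P(A) = 0.931 * 0.358 = 0.333298
P(B|not A)*P(not A) = 0.245 * 0.642 = 0.15729
P(B) = 0.333298 + 0.15729 = 0.490588
P(A|B) = 0.333298 / 0.490588 = 3401/5006 ≈ 0.67938474

0.679385


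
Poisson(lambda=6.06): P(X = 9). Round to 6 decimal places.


P = e^(-lam) * lam^k / k!
e^(-6.06) ≈ 0.002334401
lam^k = 6.06^9 ≈ 11021827.697790
k! = 9! = 362880
P = 0.002334401 * 11021827.697790 / 362880 ≈ 0.070903

0.070903


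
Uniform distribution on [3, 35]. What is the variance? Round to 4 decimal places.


Var = (b-a)^2 / 12
(b-a)^2 = (35 - 3)^2 = 1024
Var = 1024/12 ≈ 85.333333

85.3333


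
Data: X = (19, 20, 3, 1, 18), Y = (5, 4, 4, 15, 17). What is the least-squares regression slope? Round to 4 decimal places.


b = sum((xi-xbar)(yi-ybar)) / sum((xi-xbar)^2)
n = 5, xbar = 61/5 = 12.2, ybar = 45/5 = 9
Sxy = sum((xi-xbar)(yi-ybar)) = -41
Sxx = sum((xi-xbar)^2) = 350.8
b = Sxy / Sxx = -205/1754 ≈ -0.116876

-0.1169


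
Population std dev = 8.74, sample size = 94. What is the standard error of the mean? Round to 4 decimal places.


SE = sigma / sqrt(n)
sqrt(94) ≈ 9.695360
SE = 8.74 / 9.695360 ≈ 0.901462

0.9015


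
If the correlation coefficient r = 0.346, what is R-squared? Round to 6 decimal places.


R^2 = r^2 = (0.346)^2 = 0.119716

0.119716
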